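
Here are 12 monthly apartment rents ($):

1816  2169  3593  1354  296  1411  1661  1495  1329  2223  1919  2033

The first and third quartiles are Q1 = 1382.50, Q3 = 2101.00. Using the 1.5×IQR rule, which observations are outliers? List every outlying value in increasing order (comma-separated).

296, 3593

IQR = Q3 − Q1 = 2101.00 − 1382.50 = 718.50.
Lower fence = Q1 − 1.5·IQR = 1382.50 − 1077.75 = 304.75.
Upper fence = Q3 + 1.5·IQR = 2101.00 + 1077.75 = 3178.75.
296 < 304.75 → outlier.
3593 > 3178.75 → outlier.
All remaining values lie within [304.75, 3178.75].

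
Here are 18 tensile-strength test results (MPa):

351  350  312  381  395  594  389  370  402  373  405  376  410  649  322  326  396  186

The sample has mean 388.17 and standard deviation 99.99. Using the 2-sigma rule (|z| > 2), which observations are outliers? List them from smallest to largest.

186, 594, 649

Cutoffs at x̄ ± 2s: 388.17 ± 2·99.99 = [188.19, 588.15].
186: z = -2.02, |z| > 2 → outlier.
594: z = 2.06, |z| > 2 → outlier.
649: z = 2.61, |z| > 2 → outlier.
Every other value lies within [188.19, 588.15].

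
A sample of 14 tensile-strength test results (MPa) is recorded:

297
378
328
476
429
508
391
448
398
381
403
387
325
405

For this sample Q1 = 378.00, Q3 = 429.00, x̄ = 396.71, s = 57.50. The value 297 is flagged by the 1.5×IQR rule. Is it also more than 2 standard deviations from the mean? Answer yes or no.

z = (297 − 396.71) / 57.50 = -1.73.
|z| = 1.73 ≤ 2.

no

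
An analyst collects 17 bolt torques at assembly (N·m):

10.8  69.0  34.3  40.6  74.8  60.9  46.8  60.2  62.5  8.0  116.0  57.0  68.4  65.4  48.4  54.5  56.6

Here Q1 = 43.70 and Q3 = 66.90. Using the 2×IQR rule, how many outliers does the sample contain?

IQR = 23.20; fences at 43.70 − 46.40 = -2.70 and 66.90 + 46.40 = 113.30.
Outside the cutoffs: 116.0.

1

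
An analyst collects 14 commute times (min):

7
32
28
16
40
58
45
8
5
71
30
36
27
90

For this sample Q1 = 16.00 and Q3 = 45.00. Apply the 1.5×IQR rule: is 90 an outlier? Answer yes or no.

IQR = Q3 − Q1 = 45.00 − 16.00 = 29.00.
Lower fence = Q1 − 1.5·IQR = 16.00 − 43.50 = -27.50.
Upper fence = Q3 + 1.5·IQR = 45.00 + 43.50 = 88.50.
90 lies above the upper fence.

yes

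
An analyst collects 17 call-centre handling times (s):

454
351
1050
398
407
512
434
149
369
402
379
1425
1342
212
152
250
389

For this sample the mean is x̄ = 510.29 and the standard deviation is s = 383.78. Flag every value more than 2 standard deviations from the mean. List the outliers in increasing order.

Cutoffs at x̄ ± 2s: 510.29 ± 2·383.78 = [-257.27, 1277.85].
1342: z = 2.17, |z| > 2 → outlier.
1425: z = 2.38, |z| > 2 → outlier.
Every other value lies within [-257.27, 1277.85].

1342, 1425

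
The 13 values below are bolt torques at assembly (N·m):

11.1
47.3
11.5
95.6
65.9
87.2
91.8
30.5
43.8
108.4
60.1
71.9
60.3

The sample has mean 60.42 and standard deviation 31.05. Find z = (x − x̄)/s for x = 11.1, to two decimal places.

-1.59

z = (11.1 − 60.42) / 31.05 = -1.59.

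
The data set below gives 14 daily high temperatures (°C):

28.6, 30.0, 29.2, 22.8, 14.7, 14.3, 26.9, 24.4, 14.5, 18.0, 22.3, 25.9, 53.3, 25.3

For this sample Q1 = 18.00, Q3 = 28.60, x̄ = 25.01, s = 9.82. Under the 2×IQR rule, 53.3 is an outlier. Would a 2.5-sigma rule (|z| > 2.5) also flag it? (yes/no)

z = (53.3 − 25.01) / 9.82 = 2.88.
|z| = 2.88 > 2.5.

yes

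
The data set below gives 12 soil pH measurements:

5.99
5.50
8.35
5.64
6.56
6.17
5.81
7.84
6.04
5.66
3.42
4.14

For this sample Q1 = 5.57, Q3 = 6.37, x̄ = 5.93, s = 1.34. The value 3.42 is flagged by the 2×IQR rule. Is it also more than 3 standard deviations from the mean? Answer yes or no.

z = (3.42 − 5.93) / 1.34 = -1.87.
|z| = 1.87 ≤ 3.

no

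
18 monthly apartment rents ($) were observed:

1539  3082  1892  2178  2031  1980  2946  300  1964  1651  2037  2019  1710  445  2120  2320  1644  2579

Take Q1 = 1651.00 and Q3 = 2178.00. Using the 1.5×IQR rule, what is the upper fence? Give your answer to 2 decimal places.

2968.50

IQR = Q3 − Q1 = 2178.00 − 1651.00 = 527.00.
Lower fence = Q1 − 1.5·IQR = 1651.00 − 790.50 = 860.50.
Upper fence = Q3 + 1.5·IQR = 2178.00 + 790.50 = 2968.50.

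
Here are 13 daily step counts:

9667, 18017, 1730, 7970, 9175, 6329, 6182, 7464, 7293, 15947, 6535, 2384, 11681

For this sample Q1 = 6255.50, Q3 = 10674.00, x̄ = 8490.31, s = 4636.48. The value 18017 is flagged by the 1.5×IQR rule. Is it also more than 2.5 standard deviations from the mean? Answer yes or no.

no

z = (18017 − 8490.31) / 4636.48 = 2.05.
|z| = 2.05 ≤ 2.5.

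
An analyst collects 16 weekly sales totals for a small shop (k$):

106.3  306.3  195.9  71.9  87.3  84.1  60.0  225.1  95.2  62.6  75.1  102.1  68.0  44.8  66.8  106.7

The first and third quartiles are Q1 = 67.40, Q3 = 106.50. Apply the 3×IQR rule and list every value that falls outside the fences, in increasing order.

IQR = Q3 − Q1 = 106.50 − 67.40 = 39.10.
Lower fence = Q1 − 3·IQR = 67.40 − 117.30 = -49.90.
Upper fence = Q3 + 3·IQR = 106.50 + 117.30 = 223.80.
225.1 > 223.80 → outlier.
306.3 > 223.80 → outlier.
All remaining values lie within [-49.90, 223.80].

225.1, 306.3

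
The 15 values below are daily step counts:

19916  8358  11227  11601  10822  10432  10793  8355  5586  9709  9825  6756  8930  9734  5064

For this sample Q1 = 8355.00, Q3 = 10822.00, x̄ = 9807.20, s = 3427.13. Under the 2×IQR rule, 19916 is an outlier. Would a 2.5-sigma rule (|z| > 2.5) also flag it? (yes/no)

yes

z = (19916 − 9807.20) / 3427.13 = 2.95.
|z| = 2.95 > 2.5.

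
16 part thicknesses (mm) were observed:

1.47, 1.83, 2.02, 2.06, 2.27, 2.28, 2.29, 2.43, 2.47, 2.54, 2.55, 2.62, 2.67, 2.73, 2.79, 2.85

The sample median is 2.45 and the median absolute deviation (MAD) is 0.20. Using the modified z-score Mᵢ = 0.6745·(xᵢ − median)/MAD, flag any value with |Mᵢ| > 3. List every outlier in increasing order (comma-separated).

|Mᵢ| > 3 ⇔ |xᵢ − 2.45| > 3·0.20/0.6745 = 0.89.
So outliers lie outside [1.56, 3.34].
1.47: M = -3.31 → outlier.

1.47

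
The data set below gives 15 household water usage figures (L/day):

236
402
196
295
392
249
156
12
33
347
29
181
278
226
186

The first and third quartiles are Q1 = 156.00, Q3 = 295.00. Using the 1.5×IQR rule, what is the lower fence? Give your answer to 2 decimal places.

-52.50

IQR = Q3 − Q1 = 295.00 − 156.00 = 139.00.
Lower fence = Q1 − 1.5·IQR = 156.00 − 208.50 = -52.50.
Upper fence = Q3 + 1.5·IQR = 295.00 + 208.50 = 503.50.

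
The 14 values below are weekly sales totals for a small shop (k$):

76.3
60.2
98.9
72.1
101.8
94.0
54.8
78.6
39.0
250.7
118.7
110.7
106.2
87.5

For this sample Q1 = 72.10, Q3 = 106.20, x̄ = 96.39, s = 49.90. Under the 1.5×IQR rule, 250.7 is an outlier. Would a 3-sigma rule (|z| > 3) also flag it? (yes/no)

z = (250.7 − 96.39) / 49.90 = 3.09.
|z| = 3.09 > 3.

yes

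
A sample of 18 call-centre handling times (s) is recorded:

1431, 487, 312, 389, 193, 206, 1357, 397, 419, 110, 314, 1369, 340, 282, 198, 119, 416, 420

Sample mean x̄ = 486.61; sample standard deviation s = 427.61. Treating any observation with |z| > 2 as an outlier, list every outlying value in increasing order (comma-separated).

1357, 1369, 1431

Cutoffs at x̄ ± 2s: 486.61 ± 2·427.61 = [-368.61, 1341.83].
1357: z = 2.04, |z| > 2 → outlier.
1369: z = 2.06, |z| > 2 → outlier.
1431: z = 2.21, |z| > 2 → outlier.
Every other value lies within [-368.61, 1341.83].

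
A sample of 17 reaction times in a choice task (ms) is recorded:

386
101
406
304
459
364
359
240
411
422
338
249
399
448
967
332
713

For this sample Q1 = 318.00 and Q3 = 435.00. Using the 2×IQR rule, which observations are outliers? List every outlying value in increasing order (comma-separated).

IQR = Q3 − Q1 = 435.00 − 318.00 = 117.00.
Lower fence = Q1 − 2·IQR = 318.00 − 234.00 = 84.00.
Upper fence = Q3 + 2·IQR = 435.00 + 234.00 = 669.00.
713 > 669.00 → outlier.
967 > 669.00 → outlier.
All remaining values lie within [84.00, 669.00].

713, 967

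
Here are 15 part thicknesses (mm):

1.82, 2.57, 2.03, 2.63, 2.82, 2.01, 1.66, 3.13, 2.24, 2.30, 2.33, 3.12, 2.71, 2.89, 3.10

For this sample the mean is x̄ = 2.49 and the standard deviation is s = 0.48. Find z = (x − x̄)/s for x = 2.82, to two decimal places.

0.69

z = (2.82 − 2.49) / 0.48 = 0.69.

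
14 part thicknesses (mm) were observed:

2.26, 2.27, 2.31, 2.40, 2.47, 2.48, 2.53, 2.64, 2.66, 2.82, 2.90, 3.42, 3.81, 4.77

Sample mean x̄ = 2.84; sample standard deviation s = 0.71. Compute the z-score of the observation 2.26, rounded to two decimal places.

-0.82

z = (2.26 − 2.84) / 0.71 = -0.82.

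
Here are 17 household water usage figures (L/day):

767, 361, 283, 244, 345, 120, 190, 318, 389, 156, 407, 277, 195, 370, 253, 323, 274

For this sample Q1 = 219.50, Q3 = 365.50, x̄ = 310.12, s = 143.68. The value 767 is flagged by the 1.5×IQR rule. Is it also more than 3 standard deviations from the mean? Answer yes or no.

z = (767 − 310.12) / 143.68 = 3.18.
|z| = 3.18 > 3.

yes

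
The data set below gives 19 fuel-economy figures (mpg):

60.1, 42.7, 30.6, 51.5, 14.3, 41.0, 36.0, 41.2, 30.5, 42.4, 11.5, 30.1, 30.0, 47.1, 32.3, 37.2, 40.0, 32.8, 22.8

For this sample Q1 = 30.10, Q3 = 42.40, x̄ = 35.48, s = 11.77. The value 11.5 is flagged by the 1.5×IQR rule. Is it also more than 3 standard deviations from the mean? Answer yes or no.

no

z = (11.5 − 35.48) / 11.77 = -2.04.
|z| = 2.04 ≤ 3.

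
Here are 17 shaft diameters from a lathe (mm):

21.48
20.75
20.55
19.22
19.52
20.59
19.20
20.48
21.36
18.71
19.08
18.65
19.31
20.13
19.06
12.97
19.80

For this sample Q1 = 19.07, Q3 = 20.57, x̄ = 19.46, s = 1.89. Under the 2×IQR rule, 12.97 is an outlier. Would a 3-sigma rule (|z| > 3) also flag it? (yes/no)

z = (12.97 − 19.46) / 1.89 = -3.43.
|z| = 3.43 > 3.

yes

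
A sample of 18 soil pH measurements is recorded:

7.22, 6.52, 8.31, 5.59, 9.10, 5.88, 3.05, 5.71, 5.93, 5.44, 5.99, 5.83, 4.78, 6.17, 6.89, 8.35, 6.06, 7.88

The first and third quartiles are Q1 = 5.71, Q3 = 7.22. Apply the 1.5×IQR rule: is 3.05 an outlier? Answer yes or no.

IQR = Q3 − Q1 = 7.22 − 5.71 = 1.51.
Lower fence = Q1 − 1.5·IQR = 5.71 − 2.265 = 3.445.
Upper fence = Q3 + 1.5·IQR = 7.22 + 2.265 = 9.485.
3.05 lies below the lower fence.

yes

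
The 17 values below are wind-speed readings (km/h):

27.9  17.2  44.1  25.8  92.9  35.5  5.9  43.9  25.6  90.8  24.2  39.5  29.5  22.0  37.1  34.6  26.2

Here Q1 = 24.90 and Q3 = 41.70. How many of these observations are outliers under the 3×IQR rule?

1

IQR = 16.80; fences at 24.90 − 50.40 = -25.50 and 41.70 + 50.40 = 92.10.
Outside the cutoffs: 92.9.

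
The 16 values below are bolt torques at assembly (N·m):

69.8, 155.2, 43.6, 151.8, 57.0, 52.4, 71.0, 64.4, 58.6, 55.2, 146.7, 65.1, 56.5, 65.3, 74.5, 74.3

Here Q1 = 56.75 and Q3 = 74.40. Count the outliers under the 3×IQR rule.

IQR = 17.65; fences at 56.75 − 52.95 = 3.80 and 74.40 + 52.95 = 127.35.
Outside the cutoffs: 146.7, 151.8, 155.2.

3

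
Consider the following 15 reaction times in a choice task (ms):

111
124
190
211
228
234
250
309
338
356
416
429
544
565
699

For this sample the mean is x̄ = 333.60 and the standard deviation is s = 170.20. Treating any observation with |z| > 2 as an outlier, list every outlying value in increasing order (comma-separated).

Cutoffs at x̄ ± 2s: 333.60 ± 2·170.20 = [-6.80, 674.00].
699: z = 2.15, |z| > 2 → outlier.
Every other value lies within [-6.80, 674.00].

699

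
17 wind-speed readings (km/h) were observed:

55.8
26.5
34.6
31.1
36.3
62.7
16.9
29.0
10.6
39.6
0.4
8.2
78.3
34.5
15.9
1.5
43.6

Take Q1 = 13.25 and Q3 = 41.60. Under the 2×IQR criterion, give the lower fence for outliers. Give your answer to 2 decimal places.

-43.45

IQR = Q3 − Q1 = 41.60 − 13.25 = 28.35.
Lower fence = Q1 − 2·IQR = 13.25 − 56.70 = -43.45.
Upper fence = Q3 + 2·IQR = 41.60 + 56.70 = 98.30.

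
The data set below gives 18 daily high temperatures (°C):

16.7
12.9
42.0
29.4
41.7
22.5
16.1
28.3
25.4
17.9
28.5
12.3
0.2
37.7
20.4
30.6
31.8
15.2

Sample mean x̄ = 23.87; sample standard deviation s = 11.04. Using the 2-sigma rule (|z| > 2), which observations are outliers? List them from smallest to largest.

Cutoffs at x̄ ± 2s: 23.87 ± 2·11.04 = [1.79, 45.95].
0.2: z = -2.14, |z| > 2 → outlier.
Every other value lies within [1.79, 45.95].

0.2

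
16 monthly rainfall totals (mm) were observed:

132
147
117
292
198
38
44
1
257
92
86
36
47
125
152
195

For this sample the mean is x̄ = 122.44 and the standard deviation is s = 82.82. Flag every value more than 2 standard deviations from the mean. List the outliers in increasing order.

Cutoffs at x̄ ± 2s: 122.44 ± 2·82.82 = [-43.20, 288.08].
292: z = 2.05, |z| > 2 → outlier.
Every other value lies within [-43.20, 288.08].

292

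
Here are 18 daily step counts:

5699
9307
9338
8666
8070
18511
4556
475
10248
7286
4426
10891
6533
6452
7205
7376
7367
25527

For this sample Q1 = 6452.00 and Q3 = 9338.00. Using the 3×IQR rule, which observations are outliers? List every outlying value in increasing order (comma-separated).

IQR = Q3 − Q1 = 9338.00 − 6452.00 = 2886.00.
Lower fence = Q1 − 3·IQR = 6452.00 − 8658.00 = -2206.00.
Upper fence = Q3 + 3·IQR = 9338.00 + 8658.00 = 17996.00.
18511 > 17996.00 → outlier.
25527 > 17996.00 → outlier.
All remaining values lie within [-2206.00, 17996.00].

18511, 25527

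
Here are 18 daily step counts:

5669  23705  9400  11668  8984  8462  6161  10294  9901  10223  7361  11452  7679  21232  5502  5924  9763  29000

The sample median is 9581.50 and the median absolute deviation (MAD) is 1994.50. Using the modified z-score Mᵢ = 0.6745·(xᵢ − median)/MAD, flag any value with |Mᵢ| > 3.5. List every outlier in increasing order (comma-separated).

21232, 23705, 29000

|Mᵢ| > 3.5 ⇔ |xᵢ − 9581.50| > 3.5·1994.50/0.6745 = 10349.52.
So outliers lie outside [-768.02, 19931.02].
21232: M = 3.94 → outlier.
23705: M = 4.78 → outlier.
29000: M = 6.57 → outlier.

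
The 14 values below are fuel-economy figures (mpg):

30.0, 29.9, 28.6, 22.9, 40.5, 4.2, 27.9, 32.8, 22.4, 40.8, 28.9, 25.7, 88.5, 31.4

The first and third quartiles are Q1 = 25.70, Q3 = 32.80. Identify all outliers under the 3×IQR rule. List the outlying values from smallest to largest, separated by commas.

IQR = Q3 − Q1 = 32.80 − 25.70 = 7.10.
Lower fence = Q1 − 3·IQR = 25.70 − 21.30 = 4.40.
Upper fence = Q3 + 3·IQR = 32.80 + 21.30 = 54.10.
4.2 < 4.40 → outlier.
88.5 > 54.10 → outlier.
All remaining values lie within [4.40, 54.10].

4.2, 88.5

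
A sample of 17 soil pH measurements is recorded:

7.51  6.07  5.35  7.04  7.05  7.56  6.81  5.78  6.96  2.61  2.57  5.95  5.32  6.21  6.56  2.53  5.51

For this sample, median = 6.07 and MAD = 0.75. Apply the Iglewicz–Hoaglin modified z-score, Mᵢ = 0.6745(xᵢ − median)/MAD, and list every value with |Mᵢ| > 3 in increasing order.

|Mᵢ| > 3 ⇔ |xᵢ − 6.07| > 3·0.75/0.6745 = 3.34.
So outliers lie outside [2.73, 9.41].
2.53: M = -3.18 → outlier.
2.57: M = -3.15 → outlier.
2.61: M = -3.11 → outlier.

2.53, 2.57, 2.61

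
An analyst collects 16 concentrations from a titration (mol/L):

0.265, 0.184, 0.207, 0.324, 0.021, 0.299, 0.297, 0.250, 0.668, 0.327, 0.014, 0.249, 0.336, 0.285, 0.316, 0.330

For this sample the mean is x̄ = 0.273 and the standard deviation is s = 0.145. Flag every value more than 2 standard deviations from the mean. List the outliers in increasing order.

0.668

Cutoffs at x̄ ± 2s: 0.273 ± 2·0.145 = [-0.017, 0.563].
0.668: z = 2.72, |z| > 2 → outlier.
Every other value lies within [-0.017, 0.563].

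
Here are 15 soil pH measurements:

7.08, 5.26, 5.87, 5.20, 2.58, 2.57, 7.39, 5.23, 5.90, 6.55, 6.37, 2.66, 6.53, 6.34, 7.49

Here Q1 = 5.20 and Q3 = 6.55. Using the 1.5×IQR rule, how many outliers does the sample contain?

IQR = 1.35; fences at 5.20 − 2.025 = 3.175 and 6.55 + 2.025 = 8.575.
Outside the cutoffs: 2.57, 2.58, 2.66.

3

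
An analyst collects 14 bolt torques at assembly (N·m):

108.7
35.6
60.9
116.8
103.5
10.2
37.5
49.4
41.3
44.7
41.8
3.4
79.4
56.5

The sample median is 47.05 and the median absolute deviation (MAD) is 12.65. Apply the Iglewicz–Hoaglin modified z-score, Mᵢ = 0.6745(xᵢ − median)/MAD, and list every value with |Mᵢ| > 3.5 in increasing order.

|Mᵢ| > 3.5 ⇔ |xᵢ − 47.05| > 3.5·12.65/0.6745 = 65.64.
So outliers lie outside [-18.59, 112.69].
116.8: M = 3.72 → outlier.

116.8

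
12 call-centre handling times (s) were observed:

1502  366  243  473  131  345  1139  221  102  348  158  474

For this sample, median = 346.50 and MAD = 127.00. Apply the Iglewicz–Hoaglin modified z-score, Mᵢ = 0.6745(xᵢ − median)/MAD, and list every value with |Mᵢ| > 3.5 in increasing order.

1139, 1502

|Mᵢ| > 3.5 ⇔ |xᵢ − 346.50| > 3.5·127.00/0.6745 = 659.01.
So outliers lie outside [-312.51, 1005.51].
1139: M = 4.21 → outlier.
1502: M = 6.14 → outlier.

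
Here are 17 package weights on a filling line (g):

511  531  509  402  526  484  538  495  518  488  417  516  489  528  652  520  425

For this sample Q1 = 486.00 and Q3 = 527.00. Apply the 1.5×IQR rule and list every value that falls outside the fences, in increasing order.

402, 417, 652

IQR = Q3 − Q1 = 527.00 − 486.00 = 41.00.
Lower fence = Q1 − 1.5·IQR = 486.00 − 61.50 = 424.50.
Upper fence = Q3 + 1.5·IQR = 527.00 + 61.50 = 588.50.
402 < 424.50 → outlier.
417 < 424.50 → outlier.
652 > 588.50 → outlier.
All remaining values lie within [424.50, 588.50].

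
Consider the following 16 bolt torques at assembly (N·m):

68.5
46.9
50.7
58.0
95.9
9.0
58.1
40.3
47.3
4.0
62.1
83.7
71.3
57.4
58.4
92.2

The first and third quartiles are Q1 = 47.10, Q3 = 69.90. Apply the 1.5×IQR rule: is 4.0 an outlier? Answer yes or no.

IQR = Q3 − Q1 = 69.90 − 47.10 = 22.80.
Lower fence = Q1 − 1.5·IQR = 47.10 − 34.20 = 12.90.
Upper fence = Q3 + 1.5·IQR = 69.90 + 34.20 = 104.10.
4.0 lies below the lower fence.

yes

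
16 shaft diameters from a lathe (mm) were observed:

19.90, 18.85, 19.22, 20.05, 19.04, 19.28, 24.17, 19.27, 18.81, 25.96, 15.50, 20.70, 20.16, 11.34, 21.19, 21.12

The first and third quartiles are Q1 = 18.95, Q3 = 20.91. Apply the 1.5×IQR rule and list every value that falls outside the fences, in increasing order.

11.34, 15.50, 24.17, 25.96

IQR = Q3 − Q1 = 20.91 − 18.95 = 1.96.
Lower fence = Q1 − 1.5·IQR = 18.95 − 2.94 = 16.01.
Upper fence = Q3 + 1.5·IQR = 20.91 + 2.94 = 23.85.
11.34 < 16.01 → outlier.
15.50 < 16.01 → outlier.
24.17 > 23.85 → outlier.
25.96 > 23.85 → outlier.
All remaining values lie within [16.01, 23.85].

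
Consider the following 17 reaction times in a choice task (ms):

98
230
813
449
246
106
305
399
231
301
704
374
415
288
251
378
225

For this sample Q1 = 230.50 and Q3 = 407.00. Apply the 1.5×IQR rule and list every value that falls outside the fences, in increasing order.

IQR = Q3 − Q1 = 407.00 − 230.50 = 176.50.
Lower fence = Q1 − 1.5·IQR = 230.50 − 264.75 = -34.25.
Upper fence = Q3 + 1.5·IQR = 407.00 + 264.75 = 671.75.
704 > 671.75 → outlier.
813 > 671.75 → outlier.
All remaining values lie within [-34.25, 671.75].

704, 813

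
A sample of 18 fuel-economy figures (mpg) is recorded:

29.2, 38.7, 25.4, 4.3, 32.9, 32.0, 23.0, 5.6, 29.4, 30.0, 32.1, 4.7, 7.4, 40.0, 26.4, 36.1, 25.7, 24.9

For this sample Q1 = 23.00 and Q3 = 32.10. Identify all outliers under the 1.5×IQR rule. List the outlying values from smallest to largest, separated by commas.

IQR = Q3 − Q1 = 32.10 − 23.00 = 9.10.
Lower fence = Q1 − 1.5·IQR = 23.00 − 13.65 = 9.35.
Upper fence = Q3 + 1.5·IQR = 32.10 + 13.65 = 45.75.
4.3 < 9.35 → outlier.
4.7 < 9.35 → outlier.
5.6 < 9.35 → outlier.
7.4 < 9.35 → outlier.
All remaining values lie within [9.35, 45.75].

4.3, 4.7, 5.6, 7.4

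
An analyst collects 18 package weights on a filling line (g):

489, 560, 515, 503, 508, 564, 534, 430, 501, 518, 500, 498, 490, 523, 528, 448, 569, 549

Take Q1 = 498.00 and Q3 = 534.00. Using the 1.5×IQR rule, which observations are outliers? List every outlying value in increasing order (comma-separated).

IQR = Q3 − Q1 = 534.00 − 498.00 = 36.00.
Lower fence = Q1 − 1.5·IQR = 498.00 − 54.00 = 444.00.
Upper fence = Q3 + 1.5·IQR = 534.00 + 54.00 = 588.00.
430 < 444.00 → outlier.
All remaining values lie within [444.00, 588.00].

430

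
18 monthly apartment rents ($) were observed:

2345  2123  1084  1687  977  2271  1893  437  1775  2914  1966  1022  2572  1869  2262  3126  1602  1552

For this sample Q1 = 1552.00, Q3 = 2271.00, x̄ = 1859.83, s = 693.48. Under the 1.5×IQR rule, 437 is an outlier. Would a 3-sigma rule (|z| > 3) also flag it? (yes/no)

z = (437 − 1859.83) / 693.48 = -2.05.
|z| = 2.05 ≤ 3.

no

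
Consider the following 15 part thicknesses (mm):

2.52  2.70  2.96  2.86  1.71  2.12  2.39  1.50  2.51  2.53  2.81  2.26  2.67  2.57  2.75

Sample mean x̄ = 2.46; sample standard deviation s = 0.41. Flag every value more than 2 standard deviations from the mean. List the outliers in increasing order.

Cutoffs at x̄ ± 2s: 2.46 ± 2·0.41 = [1.64, 3.28].
1.50: z = -2.34, |z| > 2 → outlier.
Every other value lies within [1.64, 3.28].

1.50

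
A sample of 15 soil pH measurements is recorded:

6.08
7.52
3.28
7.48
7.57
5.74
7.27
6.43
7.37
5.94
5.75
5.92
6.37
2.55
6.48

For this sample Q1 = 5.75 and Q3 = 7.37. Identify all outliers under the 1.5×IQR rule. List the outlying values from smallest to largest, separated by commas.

IQR = Q3 − Q1 = 7.37 − 5.75 = 1.62.
Lower fence = Q1 − 1.5·IQR = 5.75 − 2.43 = 3.32.
Upper fence = Q3 + 1.5·IQR = 7.37 + 2.43 = 9.80.
2.55 < 3.32 → outlier.
3.28 < 3.32 → outlier.
All remaining values lie within [3.32, 9.80].

2.55, 3.28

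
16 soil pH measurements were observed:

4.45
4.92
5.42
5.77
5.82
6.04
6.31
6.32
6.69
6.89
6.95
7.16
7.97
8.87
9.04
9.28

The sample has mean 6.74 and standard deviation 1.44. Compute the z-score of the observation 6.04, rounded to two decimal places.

-0.49

z = (6.04 − 6.74) / 1.44 = -0.49.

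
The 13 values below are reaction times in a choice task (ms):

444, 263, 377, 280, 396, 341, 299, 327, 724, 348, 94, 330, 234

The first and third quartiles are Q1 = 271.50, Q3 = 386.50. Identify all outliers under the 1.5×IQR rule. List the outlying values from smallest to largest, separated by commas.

94, 724

IQR = Q3 − Q1 = 386.50 − 271.50 = 115.00.
Lower fence = Q1 − 1.5·IQR = 271.50 − 172.50 = 99.00.
Upper fence = Q3 + 1.5·IQR = 386.50 + 172.50 = 559.00.
94 < 99.00 → outlier.
724 > 559.00 → outlier.
All remaining values lie within [99.00, 559.00].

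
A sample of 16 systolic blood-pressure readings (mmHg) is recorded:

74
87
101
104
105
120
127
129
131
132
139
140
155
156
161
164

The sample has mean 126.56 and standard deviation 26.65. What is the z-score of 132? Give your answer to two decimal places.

z = (132 − 126.56) / 26.65 = 0.20.

0.20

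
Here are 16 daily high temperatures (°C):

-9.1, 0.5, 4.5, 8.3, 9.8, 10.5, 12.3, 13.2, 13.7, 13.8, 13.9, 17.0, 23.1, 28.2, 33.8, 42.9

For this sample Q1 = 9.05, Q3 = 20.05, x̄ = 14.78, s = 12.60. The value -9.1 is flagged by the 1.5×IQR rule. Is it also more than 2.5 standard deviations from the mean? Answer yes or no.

no

z = (-9.1 − 14.78) / 12.60 = -1.90.
|z| = 1.90 ≤ 2.5.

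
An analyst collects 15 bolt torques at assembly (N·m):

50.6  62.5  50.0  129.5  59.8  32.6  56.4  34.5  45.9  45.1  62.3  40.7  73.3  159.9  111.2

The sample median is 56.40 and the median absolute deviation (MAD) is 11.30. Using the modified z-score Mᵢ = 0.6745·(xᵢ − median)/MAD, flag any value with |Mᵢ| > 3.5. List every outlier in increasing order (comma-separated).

129.5, 159.9

|Mᵢ| > 3.5 ⇔ |xᵢ − 56.40| > 3.5·11.30/0.6745 = 58.64.
So outliers lie outside [-2.24, 115.04].
129.5: M = 4.36 → outlier.
159.9: M = 6.18 → outlier.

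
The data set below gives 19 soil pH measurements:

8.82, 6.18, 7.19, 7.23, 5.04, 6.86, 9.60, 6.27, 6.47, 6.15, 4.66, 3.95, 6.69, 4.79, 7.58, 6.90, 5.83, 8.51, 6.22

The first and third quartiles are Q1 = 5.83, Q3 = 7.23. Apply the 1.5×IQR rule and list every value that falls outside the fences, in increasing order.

9.60

IQR = Q3 − Q1 = 7.23 − 5.83 = 1.40.
Lower fence = Q1 − 1.5·IQR = 5.83 − 2.10 = 3.73.
Upper fence = Q3 + 1.5·IQR = 7.23 + 2.10 = 9.33.
9.60 > 9.33 → outlier.
All remaining values lie within [3.73, 9.33].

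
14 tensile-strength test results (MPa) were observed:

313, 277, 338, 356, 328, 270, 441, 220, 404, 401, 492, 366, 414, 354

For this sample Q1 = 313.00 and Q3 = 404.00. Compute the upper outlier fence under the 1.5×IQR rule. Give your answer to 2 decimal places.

IQR = Q3 − Q1 = 404.00 − 313.00 = 91.00.
Lower fence = Q1 − 1.5·IQR = 313.00 − 136.50 = 176.50.
Upper fence = Q3 + 1.5·IQR = 404.00 + 136.50 = 540.50.

540.50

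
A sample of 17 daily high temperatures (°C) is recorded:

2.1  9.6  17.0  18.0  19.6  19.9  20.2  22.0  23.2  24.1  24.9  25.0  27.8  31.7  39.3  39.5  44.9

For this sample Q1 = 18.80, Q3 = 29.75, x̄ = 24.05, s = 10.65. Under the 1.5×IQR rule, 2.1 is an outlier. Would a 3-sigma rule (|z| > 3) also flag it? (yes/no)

z = (2.1 − 24.05) / 10.65 = -2.06.
|z| = 2.06 ≤ 3.

no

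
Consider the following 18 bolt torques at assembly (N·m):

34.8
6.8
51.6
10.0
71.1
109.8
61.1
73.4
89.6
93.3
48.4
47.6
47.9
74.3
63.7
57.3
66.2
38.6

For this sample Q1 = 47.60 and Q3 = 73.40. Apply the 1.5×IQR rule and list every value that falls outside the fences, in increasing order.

IQR = Q3 − Q1 = 73.40 − 47.60 = 25.80.
Lower fence = Q1 − 1.5·IQR = 47.60 − 38.70 = 8.90.
Upper fence = Q3 + 1.5·IQR = 73.40 + 38.70 = 112.10.
6.8 < 8.90 → outlier.
All remaining values lie within [8.90, 112.10].

6.8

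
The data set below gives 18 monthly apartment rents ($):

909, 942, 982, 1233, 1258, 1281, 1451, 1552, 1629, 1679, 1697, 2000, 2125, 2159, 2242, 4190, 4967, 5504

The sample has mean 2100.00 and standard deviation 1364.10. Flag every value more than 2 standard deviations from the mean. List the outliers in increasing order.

4967, 5504

Cutoffs at x̄ ± 2s: 2100.00 ± 2·1364.10 = [-628.20, 4828.20].
4967: z = 2.10, |z| > 2 → outlier.
5504: z = 2.50, |z| > 2 → outlier.
Every other value lies within [-628.20, 4828.20].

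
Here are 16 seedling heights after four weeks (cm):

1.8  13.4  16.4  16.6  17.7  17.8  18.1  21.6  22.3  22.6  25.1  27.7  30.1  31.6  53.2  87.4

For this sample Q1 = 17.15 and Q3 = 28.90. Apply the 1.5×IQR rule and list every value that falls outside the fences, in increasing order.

53.2, 87.4

IQR = Q3 − Q1 = 28.90 − 17.15 = 11.75.
Lower fence = Q1 − 1.5·IQR = 17.15 − 17.625 = -0.475.
Upper fence = Q3 + 1.5·IQR = 28.90 + 17.625 = 46.525.
53.2 > 46.525 → outlier.
87.4 > 46.525 → outlier.
All remaining values lie within [-0.475, 46.525].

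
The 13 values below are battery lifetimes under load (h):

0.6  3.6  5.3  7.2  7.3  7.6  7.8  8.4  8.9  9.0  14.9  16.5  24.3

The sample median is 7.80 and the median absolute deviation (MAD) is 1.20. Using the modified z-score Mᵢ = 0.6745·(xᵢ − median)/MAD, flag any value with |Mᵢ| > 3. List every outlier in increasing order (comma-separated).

0.6, 14.9, 16.5, 24.3

|Mᵢ| > 3 ⇔ |xᵢ − 7.80| > 3·1.20/0.6745 = 5.34.
So outliers lie outside [2.46, 13.14].
0.6: M = -4.05 → outlier.
14.9: M = 3.99 → outlier.
16.5: M = 4.89 → outlier.
24.3: M = 9.27 → outlier.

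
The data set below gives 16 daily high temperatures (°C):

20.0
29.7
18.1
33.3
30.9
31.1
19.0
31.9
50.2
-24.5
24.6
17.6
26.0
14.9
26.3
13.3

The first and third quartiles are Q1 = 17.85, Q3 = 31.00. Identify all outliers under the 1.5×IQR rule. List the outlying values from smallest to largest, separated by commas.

-24.5

IQR = Q3 − Q1 = 31.00 − 17.85 = 13.15.
Lower fence = Q1 − 1.5·IQR = 17.85 − 19.725 = -1.875.
Upper fence = Q3 + 1.5·IQR = 31.00 + 19.725 = 50.725.
-24.5 < -1.875 → outlier.
All remaining values lie within [-1.875, 50.725].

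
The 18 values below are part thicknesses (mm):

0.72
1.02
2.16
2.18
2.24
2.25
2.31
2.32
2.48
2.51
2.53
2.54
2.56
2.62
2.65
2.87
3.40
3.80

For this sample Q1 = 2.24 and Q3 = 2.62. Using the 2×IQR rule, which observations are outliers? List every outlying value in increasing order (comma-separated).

IQR = Q3 − Q1 = 2.62 − 2.24 = 0.38.
Lower fence = Q1 − 2·IQR = 2.24 − 0.76 = 1.48.
Upper fence = Q3 + 2·IQR = 2.62 + 0.76 = 3.38.
0.72 < 1.48 → outlier.
1.02 < 1.48 → outlier.
3.40 > 3.38 → outlier.
3.80 > 3.38 → outlier.
All remaining values lie within [1.48, 3.38].

0.72, 1.02, 3.40, 3.80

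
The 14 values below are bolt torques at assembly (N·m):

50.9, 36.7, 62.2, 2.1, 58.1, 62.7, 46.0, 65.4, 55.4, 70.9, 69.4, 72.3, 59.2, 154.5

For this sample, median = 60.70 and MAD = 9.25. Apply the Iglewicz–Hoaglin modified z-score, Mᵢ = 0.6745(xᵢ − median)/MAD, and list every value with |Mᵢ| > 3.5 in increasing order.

2.1, 154.5

|Mᵢ| > 3.5 ⇔ |xᵢ − 60.70| > 3.5·9.25/0.6745 = 48.00.
So outliers lie outside [12.70, 108.70].
2.1: M = -4.27 → outlier.
154.5: M = 6.84 → outlier.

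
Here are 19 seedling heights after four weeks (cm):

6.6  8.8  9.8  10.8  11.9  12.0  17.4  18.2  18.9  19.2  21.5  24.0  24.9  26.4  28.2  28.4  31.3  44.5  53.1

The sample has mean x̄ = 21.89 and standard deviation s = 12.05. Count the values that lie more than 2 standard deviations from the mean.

Cutoffs: x̄ ± 2s = [-2.21, 45.99].
Outside the cutoffs: 53.1.

1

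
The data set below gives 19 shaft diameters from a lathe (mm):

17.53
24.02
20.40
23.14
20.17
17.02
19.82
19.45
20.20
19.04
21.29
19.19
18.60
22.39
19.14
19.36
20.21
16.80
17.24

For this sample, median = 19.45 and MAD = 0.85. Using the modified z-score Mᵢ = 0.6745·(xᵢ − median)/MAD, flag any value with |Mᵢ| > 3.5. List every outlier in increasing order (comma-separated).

|Mᵢ| > 3.5 ⇔ |xᵢ − 19.45| > 3.5·0.85/0.6745 = 4.41.
So outliers lie outside [15.04, 23.86].
24.02: M = 3.63 → outlier.

24.02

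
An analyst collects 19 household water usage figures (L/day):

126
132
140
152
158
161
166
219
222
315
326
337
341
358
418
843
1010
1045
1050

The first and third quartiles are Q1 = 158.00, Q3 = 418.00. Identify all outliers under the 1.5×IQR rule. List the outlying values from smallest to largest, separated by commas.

843, 1010, 1045, 1050

IQR = Q3 − Q1 = 418.00 − 158.00 = 260.00.
Lower fence = Q1 − 1.5·IQR = 158.00 − 390.00 = -232.00.
Upper fence = Q3 + 1.5·IQR = 418.00 + 390.00 = 808.00.
843 > 808.00 → outlier.
1010 > 808.00 → outlier.
1045 > 808.00 → outlier.
1050 > 808.00 → outlier.
All remaining values lie within [-232.00, 808.00].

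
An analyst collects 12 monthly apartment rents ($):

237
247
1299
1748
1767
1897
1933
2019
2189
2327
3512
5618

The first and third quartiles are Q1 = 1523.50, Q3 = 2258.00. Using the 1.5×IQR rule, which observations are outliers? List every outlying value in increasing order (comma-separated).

IQR = Q3 − Q1 = 2258.00 − 1523.50 = 734.50.
Lower fence = Q1 − 1.5·IQR = 1523.50 − 1101.75 = 421.75.
Upper fence = Q3 + 1.5·IQR = 2258.00 + 1101.75 = 3359.75.
237 < 421.75 → outlier.
247 < 421.75 → outlier.
3512 > 3359.75 → outlier.
5618 > 3359.75 → outlier.
All remaining values lie within [421.75, 3359.75].

237, 247, 3512, 5618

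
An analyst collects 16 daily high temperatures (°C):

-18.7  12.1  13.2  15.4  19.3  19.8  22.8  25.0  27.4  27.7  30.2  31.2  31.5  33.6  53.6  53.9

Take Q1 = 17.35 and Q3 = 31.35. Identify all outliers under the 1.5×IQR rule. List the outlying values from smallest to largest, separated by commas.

IQR = Q3 − Q1 = 31.35 − 17.35 = 14.00.
Lower fence = Q1 − 1.5·IQR = 17.35 − 21.00 = -3.65.
Upper fence = Q3 + 1.5·IQR = 31.35 + 21.00 = 52.35.
-18.7 < -3.65 → outlier.
53.6 > 52.35 → outlier.
53.9 > 52.35 → outlier.
All remaining values lie within [-3.65, 52.35].

-18.7, 53.6, 53.9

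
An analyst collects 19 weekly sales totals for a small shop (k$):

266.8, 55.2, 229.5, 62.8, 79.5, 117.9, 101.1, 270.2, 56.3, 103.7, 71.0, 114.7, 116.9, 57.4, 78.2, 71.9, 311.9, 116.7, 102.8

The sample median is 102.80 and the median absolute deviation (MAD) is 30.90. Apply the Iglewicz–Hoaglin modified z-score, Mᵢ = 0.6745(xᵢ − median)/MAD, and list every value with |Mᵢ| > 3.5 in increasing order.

|Mᵢ| > 3.5 ⇔ |xᵢ − 102.80| > 3.5·30.90/0.6745 = 160.34.
So outliers lie outside [-57.54, 263.14].
266.8: M = 3.58 → outlier.
270.2: M = 3.65 → outlier.
311.9: M = 4.56 → outlier.

266.8, 270.2, 311.9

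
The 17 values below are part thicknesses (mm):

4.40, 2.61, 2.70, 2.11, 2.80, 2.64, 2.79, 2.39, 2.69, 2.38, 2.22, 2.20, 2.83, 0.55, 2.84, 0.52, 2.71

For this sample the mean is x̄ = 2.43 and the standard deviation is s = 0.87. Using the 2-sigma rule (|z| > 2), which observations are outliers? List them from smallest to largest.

0.52, 0.55, 4.40

Cutoffs at x̄ ± 2s: 2.43 ± 2·0.87 = [0.69, 4.17].
0.52: z = -2.20, |z| > 2 → outlier.
0.55: z = -2.16, |z| > 2 → outlier.
4.40: z = 2.26, |z| > 2 → outlier.
Every other value lies within [0.69, 4.17].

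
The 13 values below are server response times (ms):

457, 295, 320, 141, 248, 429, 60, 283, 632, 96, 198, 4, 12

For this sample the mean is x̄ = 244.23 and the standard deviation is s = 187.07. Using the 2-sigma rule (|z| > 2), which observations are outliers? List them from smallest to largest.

Cutoffs at x̄ ± 2s: 244.23 ± 2·187.07 = [-129.91, 618.37].
632: z = 2.07, |z| > 2 → outlier.
Every other value lies within [-129.91, 618.37].

632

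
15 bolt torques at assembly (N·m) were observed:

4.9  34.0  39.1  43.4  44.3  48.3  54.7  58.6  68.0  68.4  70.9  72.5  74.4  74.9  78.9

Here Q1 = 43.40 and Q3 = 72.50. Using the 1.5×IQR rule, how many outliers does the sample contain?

0

IQR = 29.10; fences at 43.40 − 43.65 = -0.25 and 72.50 + 43.65 = 116.15.
Every value lies within the cutoffs.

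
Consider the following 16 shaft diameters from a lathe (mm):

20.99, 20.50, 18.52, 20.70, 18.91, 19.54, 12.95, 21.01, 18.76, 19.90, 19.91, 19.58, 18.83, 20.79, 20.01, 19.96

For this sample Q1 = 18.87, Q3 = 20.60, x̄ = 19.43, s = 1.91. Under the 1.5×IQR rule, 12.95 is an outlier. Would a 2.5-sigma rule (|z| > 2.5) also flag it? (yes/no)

yes

z = (12.95 − 19.43) / 1.91 = -3.39.
|z| = 3.39 > 2.5.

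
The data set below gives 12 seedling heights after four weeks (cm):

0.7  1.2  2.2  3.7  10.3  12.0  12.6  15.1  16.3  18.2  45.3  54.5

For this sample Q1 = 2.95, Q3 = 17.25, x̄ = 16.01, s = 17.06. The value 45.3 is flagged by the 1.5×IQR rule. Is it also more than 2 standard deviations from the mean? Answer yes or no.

no

z = (45.3 − 16.01) / 17.06 = 1.72.
|z| = 1.72 ≤ 2.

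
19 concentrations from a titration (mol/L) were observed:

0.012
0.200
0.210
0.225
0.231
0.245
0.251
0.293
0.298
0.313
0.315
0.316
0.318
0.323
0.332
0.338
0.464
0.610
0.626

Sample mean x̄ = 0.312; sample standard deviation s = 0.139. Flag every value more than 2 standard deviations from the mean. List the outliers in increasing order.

Cutoffs at x̄ ± 2s: 0.312 ± 2·0.139 = [0.034, 0.590].
0.012: z = -2.16, |z| > 2 → outlier.
0.610: z = 2.14, |z| > 2 → outlier.
0.626: z = 2.26, |z| > 2 → outlier.
Every other value lies within [0.034, 0.590].

0.012, 0.610, 0.626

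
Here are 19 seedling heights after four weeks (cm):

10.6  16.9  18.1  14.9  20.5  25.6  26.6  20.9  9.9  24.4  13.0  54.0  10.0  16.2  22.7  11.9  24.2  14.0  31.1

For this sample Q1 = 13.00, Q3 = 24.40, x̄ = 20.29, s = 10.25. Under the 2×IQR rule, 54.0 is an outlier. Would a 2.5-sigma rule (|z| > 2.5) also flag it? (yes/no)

z = (54.0 − 20.29) / 10.25 = 3.29.
|z| = 3.29 > 2.5.

yes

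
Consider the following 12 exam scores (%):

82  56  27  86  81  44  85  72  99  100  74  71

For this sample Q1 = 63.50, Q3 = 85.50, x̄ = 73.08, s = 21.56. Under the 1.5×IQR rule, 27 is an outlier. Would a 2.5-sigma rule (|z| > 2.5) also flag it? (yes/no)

z = (27 − 73.08) / 21.56 = -2.14.
|z| = 2.14 ≤ 2.5.

no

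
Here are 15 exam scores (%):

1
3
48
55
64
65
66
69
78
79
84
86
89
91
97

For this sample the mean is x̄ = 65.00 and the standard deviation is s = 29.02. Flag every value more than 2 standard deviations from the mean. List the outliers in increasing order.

1, 3

Cutoffs at x̄ ± 2s: 65.00 ± 2·29.02 = [6.96, 123.04].
1: z = -2.21, |z| > 2 → outlier.
3: z = -2.14, |z| > 2 → outlier.
Every other value lies within [6.96, 123.04].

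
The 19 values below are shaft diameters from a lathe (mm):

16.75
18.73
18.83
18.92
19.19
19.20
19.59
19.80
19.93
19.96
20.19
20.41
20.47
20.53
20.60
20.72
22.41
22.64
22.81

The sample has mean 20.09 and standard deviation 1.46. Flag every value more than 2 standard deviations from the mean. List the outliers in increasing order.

16.75

Cutoffs at x̄ ± 2s: 20.09 ± 2·1.46 = [17.17, 23.01].
16.75: z = -2.29, |z| > 2 → outlier.
Every other value lies within [17.17, 23.01].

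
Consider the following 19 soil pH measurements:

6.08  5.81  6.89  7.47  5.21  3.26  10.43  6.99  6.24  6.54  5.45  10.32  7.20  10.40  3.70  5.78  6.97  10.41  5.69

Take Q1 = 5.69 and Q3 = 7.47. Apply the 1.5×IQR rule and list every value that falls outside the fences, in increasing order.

10.32, 10.40, 10.41, 10.43

IQR = Q3 − Q1 = 7.47 − 5.69 = 1.78.
Lower fence = Q1 − 1.5·IQR = 5.69 − 2.67 = 3.02.
Upper fence = Q3 + 1.5·IQR = 7.47 + 2.67 = 10.14.
10.32 > 10.14 → outlier.
10.40 > 10.14 → outlier.
10.41 > 10.14 → outlier.
10.43 > 10.14 → outlier.
All remaining values lie within [3.02, 10.14].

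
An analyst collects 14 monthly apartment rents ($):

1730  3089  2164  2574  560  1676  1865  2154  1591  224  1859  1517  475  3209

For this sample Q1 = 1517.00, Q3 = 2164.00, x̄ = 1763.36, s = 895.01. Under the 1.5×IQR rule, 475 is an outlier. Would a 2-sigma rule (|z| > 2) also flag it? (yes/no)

z = (475 − 1763.36) / 895.01 = -1.44.
|z| = 1.44 ≤ 2.

no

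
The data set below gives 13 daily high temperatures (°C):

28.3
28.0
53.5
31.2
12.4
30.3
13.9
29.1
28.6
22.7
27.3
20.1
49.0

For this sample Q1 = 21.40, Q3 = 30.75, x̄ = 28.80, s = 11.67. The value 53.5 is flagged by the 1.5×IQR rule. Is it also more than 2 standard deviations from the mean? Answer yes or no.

z = (53.5 − 28.80) / 11.67 = 2.12.
|z| = 2.12 > 2.

yes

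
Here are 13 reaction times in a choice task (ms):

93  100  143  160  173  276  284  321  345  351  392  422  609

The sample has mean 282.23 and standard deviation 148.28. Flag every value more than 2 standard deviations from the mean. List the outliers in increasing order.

Cutoffs at x̄ ± 2s: 282.23 ± 2·148.28 = [-14.33, 578.79].
609: z = 2.20, |z| > 2 → outlier.
Every other value lies within [-14.33, 578.79].

609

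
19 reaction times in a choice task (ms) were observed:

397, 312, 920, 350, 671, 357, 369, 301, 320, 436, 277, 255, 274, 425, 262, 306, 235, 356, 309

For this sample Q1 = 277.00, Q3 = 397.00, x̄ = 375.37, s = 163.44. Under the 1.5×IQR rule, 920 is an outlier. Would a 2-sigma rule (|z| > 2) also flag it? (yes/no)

z = (920 − 375.37) / 163.44 = 3.33.
|z| = 3.33 > 2.

yes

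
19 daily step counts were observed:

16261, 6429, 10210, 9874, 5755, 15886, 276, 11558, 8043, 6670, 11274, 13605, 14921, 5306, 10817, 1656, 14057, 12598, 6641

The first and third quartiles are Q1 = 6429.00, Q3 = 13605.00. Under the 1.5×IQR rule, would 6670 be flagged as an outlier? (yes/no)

IQR = Q3 − Q1 = 13605.00 − 6429.00 = 7176.00.
Lower fence = Q1 − 1.5·IQR = 6429.00 − 10764.00 = -4335.00.
Upper fence = Q3 + 1.5·IQR = 13605.00 + 10764.00 = 24369.00.
6670 lies within [-4335.00, 24369.00].

no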